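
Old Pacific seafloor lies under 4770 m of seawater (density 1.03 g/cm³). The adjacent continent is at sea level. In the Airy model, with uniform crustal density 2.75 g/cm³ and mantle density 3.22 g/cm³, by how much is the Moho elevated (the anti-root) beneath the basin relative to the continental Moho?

17500 m

Isostatic balance requires: replacing crust with seawater at the top is compensated by replacing crust with mantle at the base: d (ρ_c − ρ_w) = a (ρ_m − ρ_c).
a = d (ρ_c − ρ_w)/(ρ_m − ρ_c) = 4770 m × 1.72/0.47 = 17500 m.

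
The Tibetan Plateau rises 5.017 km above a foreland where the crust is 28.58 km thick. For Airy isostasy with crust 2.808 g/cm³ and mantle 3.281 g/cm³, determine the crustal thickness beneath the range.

63.4 km

Root depth r = h ρ_c / (ρ_m − ρ_c) = 5.017 km × 2.808 / 0.473 = 29.78 km.
Total thickness = T + h + r = 28.58 km + 5.017 km + 29.78 km = 63.4 km.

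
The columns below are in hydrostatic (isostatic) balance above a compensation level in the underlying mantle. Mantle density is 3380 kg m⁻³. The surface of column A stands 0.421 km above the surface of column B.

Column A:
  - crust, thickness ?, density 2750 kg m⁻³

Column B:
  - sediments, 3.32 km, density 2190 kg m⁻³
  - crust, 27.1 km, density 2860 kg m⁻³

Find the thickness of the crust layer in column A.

30.9 km

Take the compensation level at the base of the deeper column (depth z_c below the surface of column A) and equate Σ ρ_i t_i down to z_c; mantle fills any gap and the z_c terms cancel.
Column A: x×2750 + (z_c − 0 − x)×3380
Column B: 0.421×0 + 3.32×2190 + 27.1×2860 + (z_c − 0.421 − 30.42)×3380
The z_c×3380 term appears on both sides and cancels. Collect the known terms of each column as K = Σ(ρt)_known − 3380 × (depth of known layers): K_A = 0 − 3380×0 = 0; K_B = 84776.8 − 3380×(0.421 + 30.42) = −19465.78.
Balance: K_A − x×(3380 − 2750) = K_B, so x = (K_A − K_B)/(3380 − 2750) = 19465.8/630 = 30.9 km.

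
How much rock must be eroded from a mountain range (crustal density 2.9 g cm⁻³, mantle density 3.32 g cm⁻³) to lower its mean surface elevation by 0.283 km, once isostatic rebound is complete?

Net drop Δ = e − u = e − e ρ_c/ρ_m = e (ρ_m − ρ_c)/ρ_m.
e = Δ ρ_m/(ρ_m − ρ_c) = 0.283 km × 3.32/0.42 = 2.24 km.

2.24 km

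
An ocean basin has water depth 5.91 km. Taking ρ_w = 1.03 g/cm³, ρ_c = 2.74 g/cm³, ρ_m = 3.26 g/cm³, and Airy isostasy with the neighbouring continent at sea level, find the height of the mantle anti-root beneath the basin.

Balancing pressure at the compensation depth: replacing crust with seawater at the top is compensated by replacing crust with mantle at the base: d (ρ_c − ρ_w) = a (ρ_m − ρ_c).
a = d (ρ_c − ρ_w)/(ρ_m − ρ_c) = 5.91 km × 1.71/0.52 = 19.4 km.

19.4 km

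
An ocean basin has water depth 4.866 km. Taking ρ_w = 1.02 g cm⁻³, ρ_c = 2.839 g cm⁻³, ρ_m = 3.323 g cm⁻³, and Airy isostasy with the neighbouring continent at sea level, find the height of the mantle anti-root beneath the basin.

18.3 km

By Archimedes' principle applied to the lithosphere: replacing crust with seawater at the top is compensated by replacing crust with mantle at the base: d (ρ_c − ρ_w) = a (ρ_m − ρ_c).
a = d (ρ_c − ρ_w)/(ρ_m − ρ_c) = 4.866 km × 1.819/0.484 = 18.3 km.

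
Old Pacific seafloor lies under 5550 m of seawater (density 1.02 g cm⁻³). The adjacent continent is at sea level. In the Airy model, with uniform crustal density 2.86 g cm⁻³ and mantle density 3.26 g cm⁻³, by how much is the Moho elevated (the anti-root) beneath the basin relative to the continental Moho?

Balancing pressure at the compensation depth: replacing crust with seawater at the top is compensated by replacing crust with mantle at the base: d (ρ_c − ρ_w) = a (ρ_m − ρ_c).
a = d (ρ_c − ρ_w)/(ρ_m − ρ_c) = 5550 m × 1.84/0.4 = 25500 m.

25500 m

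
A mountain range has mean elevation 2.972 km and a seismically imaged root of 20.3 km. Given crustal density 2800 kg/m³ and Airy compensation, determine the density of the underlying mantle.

Airy balance: ρ_c h = (ρ_m − ρ_c) r → ρ_m = ρ_c (1 + h/r).
ρ_m = 2800 × (1 + 2.972 km/20.3 km) = 3210 kg/m³.

3210 kg/m³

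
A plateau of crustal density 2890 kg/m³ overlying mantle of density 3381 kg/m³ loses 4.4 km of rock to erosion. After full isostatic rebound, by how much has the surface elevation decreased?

Rebound u = e ρ_c/ρ_m = 4.4 km × 2890/3381 = 3.761 km.
Net surface drop = e − u = 4.4 km − 3.761 km = e (ρ_m − ρ_c)/ρ_m = 0.639 km.

0.639 km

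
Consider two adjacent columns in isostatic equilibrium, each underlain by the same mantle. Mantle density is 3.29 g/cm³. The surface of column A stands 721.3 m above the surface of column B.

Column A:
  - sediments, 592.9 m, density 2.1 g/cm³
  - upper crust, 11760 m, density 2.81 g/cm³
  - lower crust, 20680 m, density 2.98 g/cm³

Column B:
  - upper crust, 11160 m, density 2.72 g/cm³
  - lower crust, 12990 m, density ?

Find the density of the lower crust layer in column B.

Take the compensation level at the base of the deeper column (depth z_c below the surface of column A) and equate Σ ρ_i t_i down to z_c; mantle fills any gap and the z_c terms cancel.
Column A: 592.9×2.1 + 11760×2.81 + 20680×2.98 + (z_c − 33032.9)×3.29
Column B: 721.3×0 + 11160×2.72 + 12990×ρ + (z_c − 721.3 − 24150)×3.29
The z_c×3.29 term appears on both sides and cancels. Collect the known terms of each column as K = Σ(ρt)_known − 3.29 × (depth of known layers): K_A = 95917.09 − 3.29×33032.9 = −12761.151; K_B = 30355.2 − 3.29×(721.3 + 24150) = −51471.377.
Balance: K_A = K_B + 12990×ρ, so ρ = (K_A − K_B)/12990 = 38710.2/12990 = 2.98 g/cm³.

2.98 g/cm³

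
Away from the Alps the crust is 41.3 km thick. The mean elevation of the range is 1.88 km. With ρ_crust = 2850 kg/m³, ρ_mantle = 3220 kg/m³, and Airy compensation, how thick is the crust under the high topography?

Root depth r = h ρ_c / (ρ_m − ρ_c) = 1.88 km × 2850 / 370 = 14.48 km.
Total thickness = T + h + r = 41.3 km + 1.88 km + 14.48 km = 57.7 km.

57.7 km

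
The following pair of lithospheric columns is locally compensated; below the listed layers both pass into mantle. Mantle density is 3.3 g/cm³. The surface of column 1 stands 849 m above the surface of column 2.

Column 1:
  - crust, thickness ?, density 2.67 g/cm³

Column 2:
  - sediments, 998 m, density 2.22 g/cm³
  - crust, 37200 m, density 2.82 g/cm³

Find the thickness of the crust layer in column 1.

Take the compensation level at the base of the deeper column (depth z_c below the surface of column 1) and equate Σ ρ_i t_i down to z_c; mantle fills any gap and the z_c terms cancel.
Column 1: x×2.67 + (z_c − 0 − x)×3.3
Column 2: 849×0 + 998×2.22 + 37200×2.82 + (z_c − 849 − 38198)×3.3
The z_c×3.3 term appears on both sides and cancels. Collect the known terms of each column as K = Σ(ρt)_known − 3.3 × (depth of known layers): K_1 = 0 − 3.3×0 = 0; K_2 = 107119.56 − 3.3×(849 + 38198) = −21735.54.
Balance: K_1 − x×(3.3 − 2.67) = K_2, so x = (K_1 − K_2)/(3.3 − 2.67) = 21735.5/0.63 = 34500 m.

34500 m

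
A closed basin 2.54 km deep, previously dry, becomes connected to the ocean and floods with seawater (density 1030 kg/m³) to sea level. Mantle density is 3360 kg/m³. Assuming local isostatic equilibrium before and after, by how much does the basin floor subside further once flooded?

After flooding the water column is d + s deep. Its weight must equal the weight of mantle displaced by the extra subsidence s: (d + s) ρ_w = s ρ_m.
s = d ρ_w / (ρ_m − ρ_w) = 2.54 km × 1030/(3360 − 1030) = 1.12 km.

1.12 km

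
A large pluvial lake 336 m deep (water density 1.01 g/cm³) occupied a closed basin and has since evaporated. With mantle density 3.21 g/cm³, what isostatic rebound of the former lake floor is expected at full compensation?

106 m

u = d ρ_w/ρ_m = 336 m × 1.01/3.21 = 106 m.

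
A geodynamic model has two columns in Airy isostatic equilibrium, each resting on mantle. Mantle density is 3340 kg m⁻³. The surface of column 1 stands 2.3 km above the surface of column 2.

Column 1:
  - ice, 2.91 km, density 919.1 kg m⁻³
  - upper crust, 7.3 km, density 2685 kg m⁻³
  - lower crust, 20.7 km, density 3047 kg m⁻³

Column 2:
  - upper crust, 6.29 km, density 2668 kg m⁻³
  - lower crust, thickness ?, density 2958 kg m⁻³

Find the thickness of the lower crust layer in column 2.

15.7 km

Take the compensation level at the base of the deeper column (depth z_c below the surface of column 1) and equate Σ ρ_i t_i down to z_c; mantle fills any gap and the z_c terms cancel.
Column 1: 2.91×919.1 + 7.3×2685 + 20.7×3047 + (z_c − 30.91)×3340
Column 2: 2.3×0 + 6.29×2668 + x×2958 + (z_c − 2.3 − 6.29 − x)×3340
The z_c×3340 term appears on both sides and cancels. Collect the known terms of each column as K = Σ(ρt)_known − 3340 × (depth of known layers): K_1 = 85347.981 − 3340×30.91 = −17891.419; K_2 = 16781.72 − 3340×(2.3 + 6.29) = −11908.88.
Balance: K_1 = K_2 − x×(3340 − 2958), so x = (K_2 − K_1)/(3340 − 2958) = 5982.54/382 = 15.7 km.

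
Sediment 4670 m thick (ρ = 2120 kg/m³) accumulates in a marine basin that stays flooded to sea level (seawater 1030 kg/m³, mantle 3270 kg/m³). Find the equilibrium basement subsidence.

Submarine loading: the sediment displaces seawater, and the subsidence is in turn flooded, so s (ρ_m − ρ_w) = t (ρ_sed − ρ_w).
s = 4670 m × (2120 − 1030) / (3270 − 1030) = 2270 m.

2270 m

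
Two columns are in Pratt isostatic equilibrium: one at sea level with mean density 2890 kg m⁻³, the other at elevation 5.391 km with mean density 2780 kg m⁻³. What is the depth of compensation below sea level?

136 km

ρ_ref D = ρ (D + h) → D (ρ_ref − ρ) = ρ h.
D = ρ h/(ρ_ref − ρ) = 2780 × 5.391 km/(2890 − 2780) = 136 km.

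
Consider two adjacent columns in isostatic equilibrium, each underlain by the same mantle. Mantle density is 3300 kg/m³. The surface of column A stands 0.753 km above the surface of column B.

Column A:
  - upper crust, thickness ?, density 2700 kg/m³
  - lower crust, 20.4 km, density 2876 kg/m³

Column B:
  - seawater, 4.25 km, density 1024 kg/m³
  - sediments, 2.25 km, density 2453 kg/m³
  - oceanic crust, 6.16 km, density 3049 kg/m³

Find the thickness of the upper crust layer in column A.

11.6 km

Take the compensation level at the base of the deeper column (depth z_c below the surface of column A) and equate Σ ρ_i t_i down to z_c; mantle fills any gap and the z_c terms cancel.
Column A: x×2700 + 20.4×2876 + (z_c − 20.4 − x)×3300
Column B: 0.753×0 + 4.25×1024 + 2.25×2453 + 6.16×3049 + (z_c − 0.753 − 12.66)×3300
The z_c×3300 term appears on both sides and cancels. Collect the known terms of each column as K = Σ(ρt)_known − 3300 × (depth of known layers): K_A = 58670.4 − 3300×20.4 = −8649.6; K_B = 28653.09 − 3300×(0.753 + 12.66) = −15609.81.
Balance: K_A − x×(3300 − 2700) = K_B, so x = (K_A − K_B)/(3300 − 2700) = 6960.21/600 = 11.6 km.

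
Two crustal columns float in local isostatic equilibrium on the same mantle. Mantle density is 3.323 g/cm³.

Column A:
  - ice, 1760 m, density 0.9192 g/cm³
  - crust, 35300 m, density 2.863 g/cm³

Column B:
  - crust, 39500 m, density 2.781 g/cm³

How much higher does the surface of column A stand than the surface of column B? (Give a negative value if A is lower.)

For any compensation level in the mantle, the mantle terms cancel and isostasy reduces to e = (Σt_A − Σt_B) − (Σ(ρt)_A − Σ(ρt)_B) / ρ_m.
Σt_A = 37060 m; Σt_B = 39500 m; Σ(ρt)_A = 102681.692; Σ(ρt)_B = 109849.5 (in m·g/cm³).
e = (37060 − 39500) − (102681.692 − 109849.5) / 3.323 = −283 m.

−283 m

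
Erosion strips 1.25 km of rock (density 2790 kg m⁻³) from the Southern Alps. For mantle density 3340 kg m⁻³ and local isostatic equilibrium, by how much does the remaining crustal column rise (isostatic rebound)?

1.04 km

Unloading: uplift u = e ρ_c/ρ_m = 1.25 km × 2790/3340 = 1.04 km.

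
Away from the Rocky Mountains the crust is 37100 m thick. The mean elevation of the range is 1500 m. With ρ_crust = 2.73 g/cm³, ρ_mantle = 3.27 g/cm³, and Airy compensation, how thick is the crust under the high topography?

Root depth r = h ρ_c / (ρ_m − ρ_c) = 1500 m × 2.73 / 0.54 = 7583 m.
Total thickness = T + h + r = 37100 m + 1500 m + 7583 m = 46200 m.

46200 m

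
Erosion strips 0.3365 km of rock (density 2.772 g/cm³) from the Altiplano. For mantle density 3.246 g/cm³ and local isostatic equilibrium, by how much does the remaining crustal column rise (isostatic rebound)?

0.287 km

Unloading: uplift u = e ρ_c/ρ_m = 0.3365 km × 2.772/3.246 = 0.287 km.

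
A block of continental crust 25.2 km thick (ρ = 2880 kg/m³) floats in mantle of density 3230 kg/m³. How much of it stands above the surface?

Floating equilibrium: submerged depth d = t ρ_obj/ρ_fluid = 25.2 km × 2880/3230 = 22.47 km.
Freeboard = t − d = 25.2 km − 22.47 km = 2.73 km.

2.73 km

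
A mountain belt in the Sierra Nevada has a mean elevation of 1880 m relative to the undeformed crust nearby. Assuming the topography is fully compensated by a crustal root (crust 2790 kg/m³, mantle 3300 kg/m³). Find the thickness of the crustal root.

10300 m

Equating mass per unit area of the two columns: the weight of the topography is balanced by the buoyancy of the root, ρ_c h = (ρ_m − ρ_c) r.
r = h · ρ_c / (ρ_m − ρ_c) = 1880 m × 2790 / (3300 − 2790) = 10300 m.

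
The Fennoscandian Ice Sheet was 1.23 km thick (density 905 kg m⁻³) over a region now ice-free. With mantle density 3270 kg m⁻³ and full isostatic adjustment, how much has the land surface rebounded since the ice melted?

0.34 km

Removing the load lets mantle flow back in; uplift u satisfies ρ_ice t = ρ_m u.
u = t ρ_ice/ρ_m = 1.23 km × 905/3270 = 0.34 km.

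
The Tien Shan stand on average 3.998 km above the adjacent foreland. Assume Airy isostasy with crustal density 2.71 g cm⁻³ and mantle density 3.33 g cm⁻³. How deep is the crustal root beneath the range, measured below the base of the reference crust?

17.5 km

Equating mass per unit area of the two columns: the weight of the topography is balanced by the buoyancy of the root, ρ_c h = (ρ_m − ρ_c) r.
r = h · ρ_c / (ρ_m − ρ_c) = 3.998 km × 2.71 / (3.33 − 2.71) = 17.5 km.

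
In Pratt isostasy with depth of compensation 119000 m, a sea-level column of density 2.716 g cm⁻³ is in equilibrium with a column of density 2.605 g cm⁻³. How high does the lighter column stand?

5070 m

ρ_ref D = ρ (D + h) → h = D (ρ_ref − ρ)/ρ.
h = 119000 m × (2.716 − 2.605)/2.605 = 5070 m.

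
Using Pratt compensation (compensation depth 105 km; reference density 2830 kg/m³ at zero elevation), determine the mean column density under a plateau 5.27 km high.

Pratt balance: ρ_ref D = ρ (D + h).
ρ = ρ_ref D/(D + h) = 2830 × 105 km/(105 km + 5.27 km) = 2690 kg/m³.

2690 kg/m³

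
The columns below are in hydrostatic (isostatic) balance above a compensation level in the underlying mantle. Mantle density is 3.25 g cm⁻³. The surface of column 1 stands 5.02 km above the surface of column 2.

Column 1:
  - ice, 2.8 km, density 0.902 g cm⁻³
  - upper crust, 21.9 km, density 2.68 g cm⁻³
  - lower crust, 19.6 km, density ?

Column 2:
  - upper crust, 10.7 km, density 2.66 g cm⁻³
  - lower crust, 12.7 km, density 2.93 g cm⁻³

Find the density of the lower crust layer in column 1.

Take the compensation level at the base of the deeper column (depth z_c below the surface of column 1) and equate Σ ρ_i t_i down to z_c; mantle fills any gap and the z_c terms cancel.
Column 1: 2.8×0.902 + 21.9×2.68 + 19.6×ρ + (z_c − 44.3)×3.25
Column 2: 5.02×0 + 10.7×2.66 + 12.7×2.93 + (z_c − 5.02 − 23.4)×3.25
The z_c×3.25 term appears on both sides and cancels. Collect the known terms of each column as K = Σ(ρt)_known − 3.25 × (depth of known layers): K_1 = 61.2176 − 3.25×44.3 = −82.7574; K_2 = 65.673 − 3.25×(5.02 + 23.4) = −26.692.
Balance: K_1 + 19.6×ρ = K_2, so ρ = (K_2 − K_1)/19.6 = 56.0654/19.6 = 2.86 g cm⁻³.

2.86 g cm⁻³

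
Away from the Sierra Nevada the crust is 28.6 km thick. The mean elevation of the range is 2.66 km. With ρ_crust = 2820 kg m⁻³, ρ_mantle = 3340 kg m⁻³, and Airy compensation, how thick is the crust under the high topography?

45.7 km

Root depth r = h ρ_c / (ρ_m − ρ_c) = 2.66 km × 2820 / 520 = 14.43 km.
Total thickness = T + h + r = 28.6 km + 2.66 km + 14.43 km = 45.7 km.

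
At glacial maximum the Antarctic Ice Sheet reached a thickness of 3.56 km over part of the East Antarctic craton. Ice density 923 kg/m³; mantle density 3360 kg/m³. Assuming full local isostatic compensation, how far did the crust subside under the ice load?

0.978 km

By Archimedes' principle applied to the lithosphere: the ice load ρ_ice t is balanced by mantle displaced below, ρ_m s.
s = t ρ_ice / ρ_m = 3.56 km × 923/3360 = 0.978 km.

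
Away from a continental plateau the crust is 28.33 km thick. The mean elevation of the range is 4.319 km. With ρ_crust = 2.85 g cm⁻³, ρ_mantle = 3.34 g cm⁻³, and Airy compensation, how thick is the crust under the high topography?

57.8 km

Root depth r = h ρ_c / (ρ_m − ρ_c) = 4.319 km × 2.85 / 0.49 = 25.12 km.
Total thickness = T + h + r = 28.33 km + 4.319 km + 25.12 km = 57.8 km.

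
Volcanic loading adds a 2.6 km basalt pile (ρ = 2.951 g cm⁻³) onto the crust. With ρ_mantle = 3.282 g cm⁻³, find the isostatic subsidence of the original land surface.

2.34 km

Subaerial loading: s = t ρ_load / ρ_m.
s = 2.6 km × 2.951/3.282 = 2.34 km.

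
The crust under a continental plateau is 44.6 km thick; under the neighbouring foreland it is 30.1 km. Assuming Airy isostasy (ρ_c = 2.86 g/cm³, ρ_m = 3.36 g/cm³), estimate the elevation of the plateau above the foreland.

2.16 km

Excess crust Δ = 44.6 km − 30.1 km = 14.5 km, split between elevation h and root r with h + r = Δ.
Airy balance ρ_c h = (ρ_m − ρ_c) r gives r = h ρ_c/(ρ_m − ρ_c), so h (1 + ρ_c/(ρ_m − ρ_c)) = Δ, i.e. h = Δ (ρ_m − ρ_c)/ρ_m.
h = 14.5 km × 0.5/3.36 = 2.16 km.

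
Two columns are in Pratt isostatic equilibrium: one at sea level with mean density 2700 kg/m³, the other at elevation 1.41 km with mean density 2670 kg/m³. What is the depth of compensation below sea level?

125 km

ρ_ref D = ρ (D + h) → D (ρ_ref − ρ) = ρ h.
D = ρ h/(ρ_ref − ρ) = 2670 × 1.41 km/(2700 − 2670) = 125 km.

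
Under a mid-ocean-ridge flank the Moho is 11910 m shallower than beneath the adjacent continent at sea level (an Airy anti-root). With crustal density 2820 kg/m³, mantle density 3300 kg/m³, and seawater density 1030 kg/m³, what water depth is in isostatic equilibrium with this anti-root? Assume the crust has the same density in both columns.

Replacing a thickness d of crust by seawater at the top must be balanced by replacing crust with mantle at the base: d (ρ_c − ρ_w) = a (ρ_m − ρ_c).
d = a (ρ_m − ρ_c)/(ρ_c − ρ_w) = 11910 m × 480/1790 = 3190 m.

3190 m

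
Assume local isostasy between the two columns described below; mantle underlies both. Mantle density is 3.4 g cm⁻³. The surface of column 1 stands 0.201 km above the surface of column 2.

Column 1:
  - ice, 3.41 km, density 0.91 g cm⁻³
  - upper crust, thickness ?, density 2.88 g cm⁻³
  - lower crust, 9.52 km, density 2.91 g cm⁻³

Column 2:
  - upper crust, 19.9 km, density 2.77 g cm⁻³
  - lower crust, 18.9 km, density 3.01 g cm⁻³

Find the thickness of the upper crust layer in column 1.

14.3 km

Take the compensation level at the base of the deeper column (depth z_c below the surface of column 1) and equate Σ ρ_i t_i down to z_c; mantle fills any gap and the z_c terms cancel.
Column 1: 3.41×0.91 + x×2.88 + 9.52×2.91 + (z_c − 12.93 − x)×3.4
Column 2: 0.201×0 + 19.9×2.77 + 18.9×3.01 + (z_c − 0.201 − 38.8)×3.4
The z_c×3.4 term appears on both sides and cancels. Collect the known terms of each column as K = Σ(ρt)_known − 3.4 × (depth of known layers): K_1 = 30.8063 − 3.4×12.93 = −13.1557; K_2 = 112.012 − 3.4×(0.201 + 38.8) = −20.5914.
Balance: K_1 − x×(3.4 − 2.88) = K_2, so x = (K_1 − K_2)/(3.4 − 2.88) = 7.4357/0.52 = 14.3 km.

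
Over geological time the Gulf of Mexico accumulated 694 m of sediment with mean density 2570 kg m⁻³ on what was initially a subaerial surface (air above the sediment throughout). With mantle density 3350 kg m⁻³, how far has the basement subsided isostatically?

532 m

Subaerial load: s = t ρ_sed / ρ_m = 694 m × 2570/3350 = 532 m.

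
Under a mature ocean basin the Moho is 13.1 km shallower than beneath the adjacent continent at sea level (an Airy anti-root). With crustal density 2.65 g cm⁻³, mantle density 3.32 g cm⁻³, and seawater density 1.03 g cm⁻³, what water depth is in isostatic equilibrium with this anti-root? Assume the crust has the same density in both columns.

Replacing a thickness d of crust by seawater at the top must be balanced by replacing crust with mantle at the base: d (ρ_c − ρ_w) = a (ρ_m − ρ_c).
d = a (ρ_m − ρ_c)/(ρ_c − ρ_w) = 13.1 km × 0.67/1.62 = 5.42 km.

5.42 km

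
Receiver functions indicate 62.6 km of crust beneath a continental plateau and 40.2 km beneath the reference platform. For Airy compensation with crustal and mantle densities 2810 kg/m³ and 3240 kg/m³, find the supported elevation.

2.97 km

Excess crust Δ = 62.6 km − 40.2 km = 22.4 km, split between elevation h and root r with h + r = Δ.
Airy balance ρ_c h = (ρ_m − ρ_c) r gives r = h ρ_c/(ρ_m − ρ_c), so h (1 + ρ_c/(ρ_m − ρ_c)) = Δ, i.e. h = Δ (ρ_m − ρ_c)/ρ_m.
h = 22.4 km × 430/3240 = 2.97 km.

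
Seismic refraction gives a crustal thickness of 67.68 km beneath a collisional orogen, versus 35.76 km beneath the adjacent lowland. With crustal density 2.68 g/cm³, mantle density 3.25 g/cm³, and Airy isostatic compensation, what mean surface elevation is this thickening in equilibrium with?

Excess crust Δ = 67.68 km − 35.76 km = 31.92 km, split between elevation h and root r with h + r = Δ.
Airy balance ρ_c h = (ρ_m − ρ_c) r gives r = h ρ_c/(ρ_m − ρ_c), so h (1 + ρ_c/(ρ_m − ρ_c)) = Δ, i.e. h = Δ (ρ_m − ρ_c)/ρ_m.
h = 31.92 km × 0.57/3.25 = 5.6 km.

5.6 km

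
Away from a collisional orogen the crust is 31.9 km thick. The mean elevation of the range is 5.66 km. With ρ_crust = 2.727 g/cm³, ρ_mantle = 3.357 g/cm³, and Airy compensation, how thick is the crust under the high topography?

62.1 km

Root depth r = h ρ_c / (ρ_m − ρ_c) = 5.66 km × 2.727 / 0.63 = 24.5 km.
Total thickness = T + h + r = 31.9 km + 5.66 km + 24.5 km = 62.1 km.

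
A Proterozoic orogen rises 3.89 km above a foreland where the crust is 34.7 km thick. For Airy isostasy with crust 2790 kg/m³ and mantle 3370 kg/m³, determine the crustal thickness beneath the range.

57.3 km

Root depth r = h ρ_c / (ρ_m − ρ_c) = 3.89 km × 2790 / 580 = 18.71 km.
Total thickness = T + h + r = 34.7 km + 3.89 km + 18.71 km = 57.3 km.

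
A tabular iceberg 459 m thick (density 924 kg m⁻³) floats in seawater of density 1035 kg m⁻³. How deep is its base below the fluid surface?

410 m

Draft d = t ρ_obj/ρ_fluid = 459 m × 924/1035 = 410 m.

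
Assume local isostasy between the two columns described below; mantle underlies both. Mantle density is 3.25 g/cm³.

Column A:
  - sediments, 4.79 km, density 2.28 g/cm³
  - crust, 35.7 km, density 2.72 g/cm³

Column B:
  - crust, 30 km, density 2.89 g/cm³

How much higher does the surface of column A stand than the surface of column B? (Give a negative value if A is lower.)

For any compensation level in the mantle, the mantle terms cancel and isostasy reduces to e = (Σt_A − Σt_B) − (Σ(ρt)_A − Σ(ρt)_B) / ρ_m.
Σt_A = 40.49 km; Σt_B = 30 km; Σ(ρt)_A = 108.0252; Σ(ρt)_B = 86.7 (in km·g/cm³).
e = (40.49 − 30) − (108.0252 − 86.7) / 3.25 = 3.93 km.

3.93 km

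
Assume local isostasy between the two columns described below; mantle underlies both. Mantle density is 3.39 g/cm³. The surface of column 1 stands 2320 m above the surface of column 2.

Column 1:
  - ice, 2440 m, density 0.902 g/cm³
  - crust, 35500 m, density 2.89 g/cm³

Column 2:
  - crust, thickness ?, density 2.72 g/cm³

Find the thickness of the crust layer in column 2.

23800 m

Take the compensation level at the base of the deeper column (depth z_c below the surface of column 1) and equate Σ ρ_i t_i down to z_c; mantle fills any gap and the z_c terms cancel.
Column 1: 2440×0.902 + 35500×2.89 + (z_c − 37940)×3.39
Column 2: 2320×0 + x×2.72 + (z_c − 2320 − 0 − x)×3.39
The z_c×3.39 term appears on both sides and cancels. Collect the known terms of each column as K = Σ(ρt)_known − 3.39 × (depth of known layers): K_1 = 104795.88 − 3.39×37940 = −23820.72; K_2 = 0 − 3.39×(2320 + 0) = −7864.8.
Balance: K_1 = K_2 − x×(3.39 − 2.72), so x = (K_2 − K_1)/(3.39 − 2.72) = 15955.9/0.67 = 23800 m.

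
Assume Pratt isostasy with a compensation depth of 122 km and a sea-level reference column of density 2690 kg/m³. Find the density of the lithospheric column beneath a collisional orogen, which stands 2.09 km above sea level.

2640 kg/m³

Pratt balance: ρ_ref D = ρ (D + h).
ρ = ρ_ref D/(D + h) = 2690 × 122 km/(122 km + 2.09 km) = 2640 kg/m³.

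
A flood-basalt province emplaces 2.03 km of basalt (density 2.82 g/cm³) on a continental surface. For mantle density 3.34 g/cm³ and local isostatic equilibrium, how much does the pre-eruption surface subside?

1.71 km

Subaerial loading: s = t ρ_load / ρ_m.
s = 2.03 km × 2.82/3.34 = 1.71 km.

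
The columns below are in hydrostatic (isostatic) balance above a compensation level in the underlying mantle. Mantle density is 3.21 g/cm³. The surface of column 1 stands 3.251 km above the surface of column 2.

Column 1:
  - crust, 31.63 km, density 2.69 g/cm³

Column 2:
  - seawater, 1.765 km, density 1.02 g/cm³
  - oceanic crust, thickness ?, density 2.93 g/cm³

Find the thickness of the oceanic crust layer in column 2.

Take the compensation level at the base of the deeper column (depth z_c below the surface of column 1) and equate Σ ρ_i t_i down to z_c; mantle fills any gap and the z_c terms cancel.
Column 1: 31.63×2.69 + (z_c − 31.63)×3.21
Column 2: 3.251×0 + 1.765×1.02 + x×2.93 + (z_c − 3.251 − 1.765 − x)×3.21
The z_c×3.21 term appears on both sides and cancels. Collect the known terms of each column as K = Σ(ρt)_known − 3.21 × (depth of known layers): K_1 = 85.0847 − 3.21×31.63 = −16.4476; K_2 = 1.8003 − 3.21×(3.251 + 1.765) = −14.30106.
Balance: K_1 = K_2 − x×(3.21 − 2.93), so x = (K_2 − K_1)/(3.21 − 2.93) = 2.14654/0.28 = 7.67 km.

7.67 km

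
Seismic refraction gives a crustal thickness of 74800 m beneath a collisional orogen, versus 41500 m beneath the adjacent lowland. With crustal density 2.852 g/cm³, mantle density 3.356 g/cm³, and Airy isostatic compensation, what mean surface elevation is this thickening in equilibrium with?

Excess crust Δ = 74800 m − 41500 m = 33300 m, split between elevation h and root r with h + r = Δ.
Airy balance ρ_c h = (ρ_m − ρ_c) r gives r = h ρ_c/(ρ_m − ρ_c), so h (1 + ρ_c/(ρ_m − ρ_c)) = Δ, i.e. h = Δ (ρ_m − ρ_c)/ρ_m.
h = 33300 m × 0.504/3.356 = 5000 m.

5000 m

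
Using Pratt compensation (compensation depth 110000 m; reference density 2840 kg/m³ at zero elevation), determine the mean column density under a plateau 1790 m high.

2790 kg/m³

Pratt balance: ρ_ref D = ρ (D + h).
ρ = ρ_ref D/(D + h) = 2840 × 110000 m/(110000 m + 1790 m) = 2790 kg/m³.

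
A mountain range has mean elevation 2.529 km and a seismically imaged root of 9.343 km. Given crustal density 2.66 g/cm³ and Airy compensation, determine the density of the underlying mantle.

Airy balance: ρ_c h = (ρ_m − ρ_c) r → ρ_m = ρ_c (1 + h/r).
ρ_m = 2.66 × (1 + 2.529 km/9.343 km) = 3.38 g/cm³.

3.38 g/cm³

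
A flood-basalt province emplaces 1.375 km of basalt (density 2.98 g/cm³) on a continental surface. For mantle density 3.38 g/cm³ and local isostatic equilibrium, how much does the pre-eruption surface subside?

Subaerial loading: s = t ρ_load / ρ_m.
s = 1.375 km × 2.98/3.38 = 1.21 km.

1.21 km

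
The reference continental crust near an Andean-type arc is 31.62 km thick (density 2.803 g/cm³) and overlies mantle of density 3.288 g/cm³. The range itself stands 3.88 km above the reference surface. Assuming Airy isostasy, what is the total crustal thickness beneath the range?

Root depth r = h ρ_c / (ρ_m − ρ_c) = 3.88 km × 2.803 / 0.485 = 22.42 km.
Total thickness = T + h + r = 31.62 km + 3.88 km + 22.42 km = 57.9 km.

57.9 km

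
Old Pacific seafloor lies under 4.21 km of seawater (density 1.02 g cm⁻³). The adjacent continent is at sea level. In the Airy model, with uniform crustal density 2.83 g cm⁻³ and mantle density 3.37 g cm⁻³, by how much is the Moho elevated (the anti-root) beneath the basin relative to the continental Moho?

14.1 km

In Airy isostatic equilibrium: replacing crust with seawater at the top is compensated by replacing crust with mantle at the base: d (ρ_c − ρ_w) = a (ρ_m − ρ_c).
a = d (ρ_c − ρ_w)/(ρ_m − ρ_c) = 4.21 km × 1.81/0.54 = 14.1 km.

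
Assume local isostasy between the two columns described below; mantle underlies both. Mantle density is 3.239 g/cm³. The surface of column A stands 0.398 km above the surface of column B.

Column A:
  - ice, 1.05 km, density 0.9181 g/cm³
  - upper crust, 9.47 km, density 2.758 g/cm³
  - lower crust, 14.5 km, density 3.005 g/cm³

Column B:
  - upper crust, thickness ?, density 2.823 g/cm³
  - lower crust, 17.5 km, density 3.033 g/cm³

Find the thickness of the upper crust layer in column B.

Take the compensation level at the base of the deeper column (depth z_c below the surface of column A) and equate Σ ρ_i t_i down to z_c; mantle fills any gap and the z_c terms cancel.
Column A: 1.05×0.9181 + 9.47×2.758 + 14.5×3.005 + (z_c − 25.02)×3.239
Column B: 0.398×0 + x×2.823 + 17.5×3.033 + (z_c − 0.398 − 17.5 − x)×3.239
The z_c×3.239 term appears on both sides and cancels. Collect the known terms of each column as K = Σ(ρt)_known − 3.239 × (depth of known layers): K_A = 70.654765 − 3.239×25.02 = −10.385015; K_B = 53.0775 − 3.239×(0.398 + 17.5) = −4.894122.
Balance: K_A = K_B − x×(3.239 − 2.823), so x = (K_B − K_A)/(3.239 − 2.823) = 5.49089/0.416 = 13.2 km.

13.2 km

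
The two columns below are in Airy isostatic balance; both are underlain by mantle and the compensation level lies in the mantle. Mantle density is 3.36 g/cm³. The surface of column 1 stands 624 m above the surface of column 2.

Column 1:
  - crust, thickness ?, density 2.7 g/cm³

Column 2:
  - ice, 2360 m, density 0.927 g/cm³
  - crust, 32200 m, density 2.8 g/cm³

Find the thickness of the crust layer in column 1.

39200 m

Take the compensation level at the base of the deeper column (depth z_c below the surface of column 1) and equate Σ ρ_i t_i down to z_c; mantle fills any gap and the z_c terms cancel.
Column 1: x×2.7 + (z_c − 0 − x)×3.36
Column 2: 624×0 + 2360×0.927 + 32200×2.8 + (z_c − 624 − 34560)×3.36
The z_c×3.36 term appears on both sides and cancels. Collect the known terms of each column as K = Σ(ρt)_known − 3.36 × (depth of known layers): K_1 = 0 − 3.36×0 = 0; K_2 = 92347.72 − 3.36×(624 + 34560) = −25870.52.
Balance: K_1 − x×(3.36 − 2.7) = K_2, so x = (K_1 − K_2)/(3.36 − 2.7) = 25870.5/0.66 = 39200 m.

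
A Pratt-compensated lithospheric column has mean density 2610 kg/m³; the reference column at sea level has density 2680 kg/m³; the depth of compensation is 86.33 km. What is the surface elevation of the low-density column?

ρ_ref D = ρ (D + h) → h = D (ρ_ref − ρ)/ρ.
h = 86.33 km × (2680 − 2610)/2610 = 2.32 km.

2.32 km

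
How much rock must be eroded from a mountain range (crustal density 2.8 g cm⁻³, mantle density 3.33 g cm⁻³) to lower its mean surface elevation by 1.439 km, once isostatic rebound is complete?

9.04 km

Net drop Δ = e − u = e − e ρ_c/ρ_m = e (ρ_m − ρ_c)/ρ_m.
e = Δ ρ_m/(ρ_m − ρ_c) = 1.439 km × 3.33/0.53 = 9.04 km.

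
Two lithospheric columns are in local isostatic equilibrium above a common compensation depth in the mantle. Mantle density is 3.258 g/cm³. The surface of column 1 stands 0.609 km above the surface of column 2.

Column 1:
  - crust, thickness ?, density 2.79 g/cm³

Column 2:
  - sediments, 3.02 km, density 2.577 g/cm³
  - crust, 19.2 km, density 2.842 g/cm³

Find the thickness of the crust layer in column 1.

25.7 km

Take the compensation level at the base of the deeper column (depth z_c below the surface of column 1) and equate Σ ρ_i t_i down to z_c; mantle fills any gap and the z_c terms cancel.
Column 1: x×2.79 + (z_c − 0 − x)×3.258
Column 2: 0.609×0 + 3.02×2.577 + 19.2×2.842 + (z_c − 0.609 − 22.22)×3.258
The z_c×3.258 term appears on both sides and cancels. Collect the known terms of each column as K = Σ(ρt)_known − 3.258 × (depth of known layers): K_1 = 0 − 3.258×0 = 0; K_2 = 62.34894 − 3.258×(0.609 + 22.22) = −12.027942.
Balance: K_1 − x×(3.258 − 2.79) = K_2, so x = (K_1 − K_2)/(3.258 − 2.79) = 12.0279/0.468 = 25.7 km.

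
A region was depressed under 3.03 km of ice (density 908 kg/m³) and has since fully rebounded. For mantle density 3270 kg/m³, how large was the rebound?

0.841 km

Removing the load lets mantle flow back in; uplift u satisfies ρ_ice t = ρ_m u.
u = t ρ_ice/ρ_m = 3.03 km × 908/3270 = 0.841 km.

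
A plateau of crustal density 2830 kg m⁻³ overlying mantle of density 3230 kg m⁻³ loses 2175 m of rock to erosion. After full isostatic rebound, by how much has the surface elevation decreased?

Rebound u = e ρ_c/ρ_m = 2175 m × 2830/3230 = 1906 m.
Net surface drop = e − u = 2175 m − 1906 m = e (ρ_m − ρ_c)/ρ_m = 269 m.

269 m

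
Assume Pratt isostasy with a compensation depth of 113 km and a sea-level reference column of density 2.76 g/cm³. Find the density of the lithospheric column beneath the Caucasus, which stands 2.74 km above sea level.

Pratt balance: ρ_ref D = ρ (D + h).
ρ = ρ_ref D/(D + h) = 2.76 × 113 km/(113 km + 2.74 km) = 2.69 g/cm³.

2.69 g/cm³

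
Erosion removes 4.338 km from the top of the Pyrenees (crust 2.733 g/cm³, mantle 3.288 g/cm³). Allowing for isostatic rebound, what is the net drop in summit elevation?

Rebound u = e ρ_c/ρ_m = 4.338 km × 2.733/3.288 = 3.606 km.
Net surface drop = e − u = 4.338 km − 3.606 km = e (ρ_m − ρ_c)/ρ_m = 0.732 km.

0.732 km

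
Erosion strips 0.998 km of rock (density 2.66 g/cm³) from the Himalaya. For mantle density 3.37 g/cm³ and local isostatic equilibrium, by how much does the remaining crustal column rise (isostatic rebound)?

Unloading: uplift u = e ρ_c/ρ_m = 0.998 km × 2.66/3.37 = 0.788 km.

0.788 km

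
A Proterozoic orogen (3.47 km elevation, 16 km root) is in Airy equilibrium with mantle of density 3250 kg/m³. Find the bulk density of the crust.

2670 kg/m³

ρ_c h = (ρ_m − ρ_c) r → ρ_c (h + r) = ρ_m r → ρ_c = ρ_m r / (h + r).
ρ_c = 3250 × 16 km / (3.47 km + 16 km) = 2670 kg/m³.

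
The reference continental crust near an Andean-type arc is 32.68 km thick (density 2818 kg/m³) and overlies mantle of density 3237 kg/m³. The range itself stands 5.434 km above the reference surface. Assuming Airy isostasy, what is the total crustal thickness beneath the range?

74.7 km

Root depth r = h ρ_c / (ρ_m − ρ_c) = 5.434 km × 2818 / 419 = 36.55 km.
Total thickness = T + h + r = 32.68 km + 5.434 km + 36.55 km = 74.7 km.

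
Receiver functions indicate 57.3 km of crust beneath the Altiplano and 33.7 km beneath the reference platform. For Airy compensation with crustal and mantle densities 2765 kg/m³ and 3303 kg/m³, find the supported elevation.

3.84 km

Excess crust Δ = 57.3 km − 33.7 km = 23.6 km, split between elevation h and root r with h + r = Δ.
Airy balance ρ_c h = (ρ_m − ρ_c) r gives r = h ρ_c/(ρ_m − ρ_c), so h (1 + ρ_c/(ρ_m − ρ_c)) = Δ, i.e. h = Δ (ρ_m − ρ_c)/ρ_m.
h = 23.6 km × 538/3303 = 3.84 km.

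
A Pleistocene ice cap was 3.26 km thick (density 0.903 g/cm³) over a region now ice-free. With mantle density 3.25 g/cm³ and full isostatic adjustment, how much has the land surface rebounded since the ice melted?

0.906 km

Removing the load lets mantle flow back in; uplift u satisfies ρ_ice t = ρ_m u.
u = t ρ_ice/ρ_m = 3.26 km × 0.903/3.25 = 0.906 km.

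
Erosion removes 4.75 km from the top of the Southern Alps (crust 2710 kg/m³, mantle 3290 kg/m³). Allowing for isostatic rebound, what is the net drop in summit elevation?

0.837 km

Rebound u = e ρ_c/ρ_m = 4.75 km × 2710/3290 = 3.913 km.
Net surface drop = e − u = 4.75 km − 3.913 km = e (ρ_m − ρ_c)/ρ_m = 0.837 km.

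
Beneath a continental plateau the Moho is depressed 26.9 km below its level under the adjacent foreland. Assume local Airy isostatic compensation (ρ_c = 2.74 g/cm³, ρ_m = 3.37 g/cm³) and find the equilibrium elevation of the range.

Equating mass per unit area of the two columns: ρ_c h = (ρ_m − ρ_c) r.
h = r (ρ_m − ρ_c) / ρ_c = 26.9 km × (3.37 − 2.74) / 2.74 = 6.19 km.

6.19 km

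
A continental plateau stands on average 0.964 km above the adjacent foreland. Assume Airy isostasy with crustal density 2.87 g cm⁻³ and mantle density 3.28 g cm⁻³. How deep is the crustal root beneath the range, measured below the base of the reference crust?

6.75 km

Isostatic balance requires: the weight of the topography is balanced by the buoyancy of the root, ρ_c h = (ρ_m − ρ_c) r.
r = h · ρ_c / (ρ_m − ρ_c) = 0.964 km × 2.87 / (3.28 − 2.87) = 6.75 km.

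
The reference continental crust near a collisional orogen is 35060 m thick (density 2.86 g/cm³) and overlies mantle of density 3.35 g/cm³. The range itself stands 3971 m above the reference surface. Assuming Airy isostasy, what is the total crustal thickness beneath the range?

Root depth r = h ρ_c / (ρ_m − ρ_c) = 3971 m × 2.86 / 0.49 = 23180 m.
Total thickness = T + h + r = 35060 m + 3971 m + 23180 m = 62200 m.

62200 m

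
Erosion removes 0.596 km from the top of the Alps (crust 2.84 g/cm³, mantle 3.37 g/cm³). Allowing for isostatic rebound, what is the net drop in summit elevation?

0.0937 km

Rebound u = e ρ_c/ρ_m = 0.596 km × 2.84/3.37 = 0.5023 km.
Net surface drop = e − u = 0.596 km − 0.5023 km = e (ρ_m − ρ_c)/ρ_m = 0.0937 km.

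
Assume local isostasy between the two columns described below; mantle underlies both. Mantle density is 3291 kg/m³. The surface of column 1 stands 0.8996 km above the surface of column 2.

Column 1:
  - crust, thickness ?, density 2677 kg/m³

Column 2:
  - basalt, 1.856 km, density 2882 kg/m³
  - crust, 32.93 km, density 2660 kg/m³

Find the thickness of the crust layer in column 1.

39.9 km

Take the compensation level at the base of the deeper column (depth z_c below the surface of column 1) and equate Σ ρ_i t_i down to z_c; mantle fills any gap and the z_c terms cancel.
Column 1: x×2677 + (z_c − 0 − x)×3291
Column 2: 0.8996×0 + 1.856×2882 + 32.93×2660 + (z_c − 0.8996 − 34.786)×3291
The z_c×3291 term appears on both sides and cancels. Collect the known terms of each column as K = Σ(ρt)_known − 3291 × (depth of known layers): K_1 = 0 − 3291×0 = 0; K_2 = 92942.792 − 3291×(0.8996 + 34.786) = −24498.5176.
Balance: K_1 − x×(3291 − 2677) = K_2, so x = (K_1 − K_2)/(3291 − 2677) = 24498.5/614 = 39.9 km.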